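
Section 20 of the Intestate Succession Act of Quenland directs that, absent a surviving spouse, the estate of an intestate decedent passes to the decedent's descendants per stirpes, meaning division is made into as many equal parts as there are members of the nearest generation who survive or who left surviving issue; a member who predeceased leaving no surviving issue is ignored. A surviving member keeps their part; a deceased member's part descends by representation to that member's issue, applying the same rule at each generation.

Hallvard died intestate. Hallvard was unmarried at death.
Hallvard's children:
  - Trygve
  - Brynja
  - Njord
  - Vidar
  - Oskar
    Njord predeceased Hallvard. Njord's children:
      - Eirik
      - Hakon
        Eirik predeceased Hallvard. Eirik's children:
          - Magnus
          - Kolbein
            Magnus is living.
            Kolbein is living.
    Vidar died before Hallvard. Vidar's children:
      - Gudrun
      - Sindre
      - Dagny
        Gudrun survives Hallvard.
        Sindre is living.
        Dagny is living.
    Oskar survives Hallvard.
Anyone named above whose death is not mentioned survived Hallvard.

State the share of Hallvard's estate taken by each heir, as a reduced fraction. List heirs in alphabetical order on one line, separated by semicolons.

Brynja 1/5; Dagny 1/15; Gudrun 1/15; Hakon 1/10; Kolbein 1/20; Magnus 1/20; Oskar 1/5; Sindre 1/15; Trygve 1/5

There is no surviving spouse, so the entire estate passes to Hallvard's descendants per stirpes.
The estate is divided into 5 equal shares of 1/5 among Trygve, Brynja, Njord, Vidar, Oskar.
Trygve is living and takes 1/5.
Brynja is living and takes 1/5.
Njord predeceased; the 1/5 allotted to Njord's branch passes to Njord's issue by representation.
The 1/5 is divided into 2 equal shares of 1/10 among Eirik, Hakon.
Eirik predeceased; the 1/10 allotted to Eirik's branch passes to Eirik's issue by representation.
The 1/10 is divided into 2 equal shares of 1/20 among Magnus, Kolbein.
Magnus is living and takes 1/20.
Kolbein is living and takes 1/20.
Hakon is living and takes 1/10.
Vidar predeceased; the 1/5 allotted to Vidar's branch passes to Vidar's issue by representation.
The 1/5 is divided into 3 equal shares of 1/15 among Gudrun, Sindre, Dagny.
Gudrun is living and takes 1/15.
Sindre is living and takes 1/15.
Dagny is living and takes 1/15.
Oskar is living and takes 1/5.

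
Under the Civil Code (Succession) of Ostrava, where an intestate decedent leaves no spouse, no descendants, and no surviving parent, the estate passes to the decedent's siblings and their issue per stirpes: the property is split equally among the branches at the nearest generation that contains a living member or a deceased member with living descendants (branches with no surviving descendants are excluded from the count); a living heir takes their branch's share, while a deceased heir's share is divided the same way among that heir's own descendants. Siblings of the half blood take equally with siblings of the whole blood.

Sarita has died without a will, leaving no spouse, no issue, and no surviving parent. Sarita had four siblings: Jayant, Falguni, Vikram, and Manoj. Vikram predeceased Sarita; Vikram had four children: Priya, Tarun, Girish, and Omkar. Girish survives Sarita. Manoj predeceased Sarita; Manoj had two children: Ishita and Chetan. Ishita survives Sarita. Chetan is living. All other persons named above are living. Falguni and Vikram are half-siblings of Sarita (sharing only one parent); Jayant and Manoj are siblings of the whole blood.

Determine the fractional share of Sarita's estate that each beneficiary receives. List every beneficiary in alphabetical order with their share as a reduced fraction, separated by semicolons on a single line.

Chetan 1/8; Falguni 1/4; Girish 1/16; Ishita 1/8; Jayant 1/4; Omkar 1/16; Priya 1/16; Tarun 1/16

No spouse, descendants, or parent survives, so the estate passes to Sarita's siblings per stirpes.
Half-blood and whole-blood siblings take equally under the stated rule.
The estate is divided into 4 equal shares of 1/4 among Jayant, Falguni, Vikram, Manoj.
Jayant is living and takes 1/4.
Falguni is living and takes 1/4.
Vikram predeceased; the 1/4 allotted to Vikram's branch passes to Vikram's issue by representation.
The 1/4 is divided into 4 equal shares of 1/16 among Priya, Tarun, Girish, Omkar.
Priya is living and takes 1/16.
Tarun is living and takes 1/16.
Girish is living and takes 1/16.
Omkar is living and takes 1/16.
Manoj predeceased; the 1/4 allotted to Manoj's branch passes to Manoj's issue by representation.
The 1/4 is divided into 2 equal shares of 1/8 among Ishita, Chetan.
Ishita is living and takes 1/8.
Chetan is living and takes 1/8.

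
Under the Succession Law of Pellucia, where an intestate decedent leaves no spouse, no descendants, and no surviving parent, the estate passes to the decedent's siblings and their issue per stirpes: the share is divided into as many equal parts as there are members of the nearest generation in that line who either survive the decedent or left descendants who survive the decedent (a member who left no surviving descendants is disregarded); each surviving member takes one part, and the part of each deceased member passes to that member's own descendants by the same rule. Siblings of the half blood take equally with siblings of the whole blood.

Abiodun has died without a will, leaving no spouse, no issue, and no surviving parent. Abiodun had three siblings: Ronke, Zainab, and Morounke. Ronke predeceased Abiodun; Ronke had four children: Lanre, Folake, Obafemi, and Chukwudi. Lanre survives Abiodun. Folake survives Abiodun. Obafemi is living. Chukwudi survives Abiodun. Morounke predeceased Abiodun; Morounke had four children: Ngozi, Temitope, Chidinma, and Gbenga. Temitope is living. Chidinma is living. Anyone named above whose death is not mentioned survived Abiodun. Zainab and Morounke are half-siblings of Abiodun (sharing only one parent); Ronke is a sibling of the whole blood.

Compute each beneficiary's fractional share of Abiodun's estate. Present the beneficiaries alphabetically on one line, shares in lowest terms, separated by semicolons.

No spouse, descendants, or parent survives, so the estate passes to Abiodun's siblings per stirpes.
Half-blood and whole-blood siblings take equally under the stated rule.
The estate is divided into 3 equal shares of 1/3 among Ronke, Zainab, Morounke.
Ronke predeceased; the 1/3 allotted to Ronke's branch passes to Ronke's issue by representation.
The 1/3 is divided into 4 equal shares of 1/12 among Lanre, Folake, Obafemi, Chukwudi.
Lanre is living and takes 1/12.
Folake is living and takes 1/12.
Obafemi is living and takes 1/12.
Chukwudi is living and takes 1/12.
Zainab is living and takes 1/3.
Morounke predeceased; the 1/3 allotted to Morounke's branch passes to Morounke's issue by representation.
The 1/3 is divided into 4 equal shares of 1/12 among Ngozi, Temitope, Chidinma, Gbenga.
Ngozi is living and takes 1/12.
Temitope is living and takes 1/12.
Chidinma is living and takes 1/12.
Gbenga is living and takes 1/12.

Chidinma 1/12; Chukwudi 1/12; Folake 1/12; Gbenga 1/12; Lanre 1/12; Ngozi 1/12; Obafemi 1/12; Temitope 1/12; Zainab 1/3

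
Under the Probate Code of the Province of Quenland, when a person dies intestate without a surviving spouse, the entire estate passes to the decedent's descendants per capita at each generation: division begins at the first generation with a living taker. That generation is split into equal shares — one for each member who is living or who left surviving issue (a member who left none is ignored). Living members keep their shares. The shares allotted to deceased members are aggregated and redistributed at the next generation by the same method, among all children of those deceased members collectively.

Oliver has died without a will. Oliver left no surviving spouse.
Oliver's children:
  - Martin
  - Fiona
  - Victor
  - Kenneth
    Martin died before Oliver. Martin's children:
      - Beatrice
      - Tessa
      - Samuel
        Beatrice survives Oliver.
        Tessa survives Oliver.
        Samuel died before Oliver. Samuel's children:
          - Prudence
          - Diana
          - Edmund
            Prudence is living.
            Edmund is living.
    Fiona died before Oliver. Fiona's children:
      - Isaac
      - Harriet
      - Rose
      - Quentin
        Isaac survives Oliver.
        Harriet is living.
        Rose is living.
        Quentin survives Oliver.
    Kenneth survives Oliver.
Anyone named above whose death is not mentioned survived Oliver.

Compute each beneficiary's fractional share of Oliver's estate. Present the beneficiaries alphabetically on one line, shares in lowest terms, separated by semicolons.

There is no surviving spouse, so the entire estate passes to Oliver's descendants per capita at each generation.
At generation 1 (Martin, Fiona, Victor, Kenneth) there are 4 shares of (1)/4 = 1/4 each.
Living: Victor and Kenneth — each takes 1/4.
Deceased: Martin and Fiona. Their combined 1/2 is pooled and carried to generation 2.
At generation 2 (Beatrice, Tessa, Samuel, Isaac, Harriet, Rose, Quentin) there are 7 shares of (1/2)/7 = 1/14 each.
Living: Beatrice, Tessa, Isaac, Harriet, Rose, and Quentin — each takes 1/14.
Deceased: Samuel. That 1/14 share is carried to generation 3.
At generation 3 (Prudence, Diana, Edmund) there are 3 shares of (1/14)/3 = 1/42 each.
Living: Prudence, Diana, and Edmund — each takes 1/42.

Beatrice 1/14; Diana 1/42; Edmund 1/42; Harriet 1/14; Isaac 1/14; Kenneth 1/4; Prudence 1/42; Quentin 1/14; Rose 1/14; Tessa 1/14; Victor 1/4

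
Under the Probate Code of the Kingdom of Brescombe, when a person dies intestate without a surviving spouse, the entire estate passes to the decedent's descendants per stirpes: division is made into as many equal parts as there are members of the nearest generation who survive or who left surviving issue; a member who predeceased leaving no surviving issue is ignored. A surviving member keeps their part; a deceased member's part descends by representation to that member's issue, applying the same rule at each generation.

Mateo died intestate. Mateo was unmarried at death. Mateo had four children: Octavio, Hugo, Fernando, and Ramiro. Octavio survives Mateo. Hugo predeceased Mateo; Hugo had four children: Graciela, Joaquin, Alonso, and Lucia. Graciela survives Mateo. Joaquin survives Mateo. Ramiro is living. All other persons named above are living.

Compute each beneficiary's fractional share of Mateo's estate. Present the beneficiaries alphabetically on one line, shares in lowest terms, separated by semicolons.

There is no surviving spouse, so the entire estate passes to Mateo's descendants per stirpes.
The estate is divided into 4 equal shares of 1/4 among Octavio, Hugo, Fernando, Ramiro.
Octavio is living and takes 1/4.
Hugo predeceased; the 1/4 allotted to Hugo's branch passes to Hugo's issue by representation.
The 1/4 is divided into 4 equal shares of 1/16 among Graciela, Joaquin, Alonso, Lucia.
Graciela is living and takes 1/16.
Joaquin is living and takes 1/16.
Alonso is living and takes 1/16.
Lucia is living and takes 1/16.
Fernando is living and takes 1/4.
Ramiro is living and takes 1/4.

Alonso 1/16; Fernando 1/4; Graciela 1/16; Joaquin 1/16; Lucia 1/16; Octavio 1/4; Ramiro 1/4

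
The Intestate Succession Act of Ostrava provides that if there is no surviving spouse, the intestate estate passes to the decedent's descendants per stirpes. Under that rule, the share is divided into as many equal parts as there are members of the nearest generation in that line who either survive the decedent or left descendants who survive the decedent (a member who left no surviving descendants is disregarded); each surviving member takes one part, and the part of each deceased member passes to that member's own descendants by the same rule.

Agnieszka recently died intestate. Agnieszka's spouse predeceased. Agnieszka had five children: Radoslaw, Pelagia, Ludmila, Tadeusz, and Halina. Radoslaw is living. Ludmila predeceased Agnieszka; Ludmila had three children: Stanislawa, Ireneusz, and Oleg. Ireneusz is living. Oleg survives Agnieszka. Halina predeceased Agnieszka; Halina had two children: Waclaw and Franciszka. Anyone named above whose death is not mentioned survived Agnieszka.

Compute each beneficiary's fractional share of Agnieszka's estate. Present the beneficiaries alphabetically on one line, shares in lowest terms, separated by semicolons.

There is no surviving spouse, so the entire estate passes to Agnieszka's descendants per stirpes.
The estate is divided into 5 equal shares of 1/5 among Radoslaw, Pelagia, Ludmila, Tadeusz, Halina.
Radoslaw is living and takes 1/5.
Pelagia is living and takes 1/5.
Ludmila predeceased; the 1/5 allotted to Ludmila's branch passes to Ludmila's issue by representation.
The 1/5 is divided into 3 equal shares of 1/15 among Stanislawa, Ireneusz, Oleg.
Stanislawa is living and takes 1/15.
Ireneusz is living and takes 1/15.
Oleg is living and takes 1/15.
Tadeusz is living and takes 1/5.
Halina predeceased; the 1/5 allotted to Halina's branch passes to Halina's issue by representation.
The 1/5 is divided into 2 equal shares of 1/10 among Waclaw, Franciszka.
Waclaw is living and takes 1/10.
Franciszka is living and takes 1/10.

Franciszka 1/10; Ireneusz 1/15; Oleg 1/15; Pelagia 1/5; Radoslaw 1/5; Stanislawa 1/15; Tadeusz 1/5; Waclaw 1/10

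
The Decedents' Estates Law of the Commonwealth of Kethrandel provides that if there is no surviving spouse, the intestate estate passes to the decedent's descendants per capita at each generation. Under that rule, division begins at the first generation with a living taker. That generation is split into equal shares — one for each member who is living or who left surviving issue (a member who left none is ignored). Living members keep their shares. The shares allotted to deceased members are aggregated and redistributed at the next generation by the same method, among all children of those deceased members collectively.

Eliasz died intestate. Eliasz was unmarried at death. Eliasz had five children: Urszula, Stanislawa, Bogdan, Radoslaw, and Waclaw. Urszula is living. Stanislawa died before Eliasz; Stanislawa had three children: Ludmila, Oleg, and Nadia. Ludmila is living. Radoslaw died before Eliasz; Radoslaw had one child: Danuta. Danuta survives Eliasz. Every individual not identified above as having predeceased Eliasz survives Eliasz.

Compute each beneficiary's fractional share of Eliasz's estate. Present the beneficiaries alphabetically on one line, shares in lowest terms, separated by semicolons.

Bogdan 1/5; Danuta 1/10; Ludmila 1/10; Nadia 1/10; Oleg 1/10; Urszula 1/5; Waclaw 1/5

There is no surviving spouse, so the entire estate passes to Eliasz's descendants per capita at each generation.
At generation 1 (Urszula, Stanislawa, Bogdan, Radoslaw, Waclaw) there are 5 shares of (1)/5 = 1/5 each.
Living: Urszula, Bogdan, and Waclaw — each takes 1/5.
Deceased: Stanislawa and Radoslaw. Their combined 2/5 is pooled and carried to generation 2.
At generation 2 (Ludmila, Oleg, Nadia, Danuta) there are 4 shares of (2/5)/4 = 1/10 each.
Living: Ludmila, Oleg, Nadia, and Danuta — each takes 1/10.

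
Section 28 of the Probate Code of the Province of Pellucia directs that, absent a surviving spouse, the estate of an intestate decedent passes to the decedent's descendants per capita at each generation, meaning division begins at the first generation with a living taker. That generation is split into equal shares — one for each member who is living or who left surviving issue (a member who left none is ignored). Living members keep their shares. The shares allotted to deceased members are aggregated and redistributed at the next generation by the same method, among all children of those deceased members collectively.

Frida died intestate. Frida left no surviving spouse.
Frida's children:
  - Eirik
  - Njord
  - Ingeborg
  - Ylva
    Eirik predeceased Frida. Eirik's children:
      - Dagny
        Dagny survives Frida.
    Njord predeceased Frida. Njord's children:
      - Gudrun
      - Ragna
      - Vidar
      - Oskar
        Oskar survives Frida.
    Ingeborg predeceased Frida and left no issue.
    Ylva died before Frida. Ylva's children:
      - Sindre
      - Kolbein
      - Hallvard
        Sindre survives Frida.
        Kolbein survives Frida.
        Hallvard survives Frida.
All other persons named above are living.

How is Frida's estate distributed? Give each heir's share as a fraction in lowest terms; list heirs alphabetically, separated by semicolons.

There is no surviving spouse, so the entire estate passes to Frida's descendants per capita at each generation.
No one at generation 1 (Eirik, Njord, Ylva) is living; moving to the next generation.
At generation 2 (Dagny, Gudrun, Ragna, Vidar, Oskar, Sindre, Kolbein, Hallvard) there are 8 shares of (1)/8 = 1/8 each.
Living: Dagny, Gudrun, Ragna, Vidar, Oskar, Sindre, Kolbein, and Hallvard — each takes 1/8.

Dagny 1/8; Gudrun 1/8; Hallvard 1/8; Kolbein 1/8; Oskar 1/8; Ragna 1/8; Sindre 1/8; Vidar 1/8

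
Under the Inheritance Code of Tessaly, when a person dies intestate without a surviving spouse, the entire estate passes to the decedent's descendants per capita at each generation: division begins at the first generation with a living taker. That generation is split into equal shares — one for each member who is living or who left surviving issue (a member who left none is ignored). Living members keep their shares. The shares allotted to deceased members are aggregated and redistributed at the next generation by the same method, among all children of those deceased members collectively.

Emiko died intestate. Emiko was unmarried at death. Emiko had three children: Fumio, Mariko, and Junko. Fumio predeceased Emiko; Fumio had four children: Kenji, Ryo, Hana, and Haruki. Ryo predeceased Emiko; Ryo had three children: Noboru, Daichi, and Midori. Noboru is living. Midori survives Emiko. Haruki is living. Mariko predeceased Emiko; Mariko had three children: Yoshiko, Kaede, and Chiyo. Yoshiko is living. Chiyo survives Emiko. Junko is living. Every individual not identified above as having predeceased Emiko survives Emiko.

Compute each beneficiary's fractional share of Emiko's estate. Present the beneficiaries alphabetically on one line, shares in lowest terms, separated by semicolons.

There is no surviving spouse, so the entire estate passes to Emiko's descendants per capita at each generation.
At generation 1 (Fumio, Mariko, Junko) there are 3 shares of (1)/3 = 1/3 each.
Living: Junko — each takes 1/3.
Deceased: Fumio and Mariko. Their combined 2/3 is pooled and carried to generation 2.
At generation 2 (Kenji, Ryo, Hana, Haruki, Yoshiko, Kaede, Chiyo) there are 7 shares of (2/3)/7 = 2/21 each.
Living: Kenji, Hana, Haruki, Yoshiko, Kaede, and Chiyo — each takes 2/21.
Deceased: Ryo. That 2/21 share is carried to generation 3.
At generation 3 (Noboru, Daichi, Midori) there are 3 shares of (2/21)/3 = 2/63 each.
Living: Noboru, Daichi, and Midori — each takes 2/63.

Chiyo 2/21; Daichi 2/63; Hana 2/21; Haruki 2/21; Junko 1/3; Kaede 2/21; Kenji 2/21; Midori 2/63; Noboru 2/63; Yoshiko 2/21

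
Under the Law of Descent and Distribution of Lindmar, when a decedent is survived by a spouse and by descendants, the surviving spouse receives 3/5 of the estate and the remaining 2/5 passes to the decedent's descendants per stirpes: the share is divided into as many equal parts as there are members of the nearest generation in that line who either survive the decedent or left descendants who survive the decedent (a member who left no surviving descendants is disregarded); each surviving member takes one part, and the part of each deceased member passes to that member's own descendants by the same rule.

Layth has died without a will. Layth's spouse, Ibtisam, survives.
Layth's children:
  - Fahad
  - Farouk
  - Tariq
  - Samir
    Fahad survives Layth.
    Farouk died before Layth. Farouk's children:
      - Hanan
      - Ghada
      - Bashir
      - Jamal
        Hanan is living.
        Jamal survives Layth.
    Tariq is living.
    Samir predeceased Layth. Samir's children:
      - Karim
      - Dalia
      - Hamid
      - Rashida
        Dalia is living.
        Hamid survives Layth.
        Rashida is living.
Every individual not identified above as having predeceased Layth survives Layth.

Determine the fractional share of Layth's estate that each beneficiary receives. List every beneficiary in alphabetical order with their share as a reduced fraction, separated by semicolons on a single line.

Ibtisam, as surviving spouse, takes 3/5.
The remaining 2/5 passes to Layth's descendants per stirpes.
The 2/5 is divided into 4 equal shares of 1/10 among Fahad, Farouk, Tariq, Samir.
Fahad is living and takes 1/10.
Farouk predeceased; the 1/10 allotted to Farouk's branch passes to Farouk's issue by representation.
The 1/10 is divided into 4 equal shares of 1/40 among Hanan, Ghada, Bashir, Jamal.
Hanan is living and takes 1/40.
Ghada is living and takes 1/40.
Bashir is living and takes 1/40.
Jamal is living and takes 1/40.
Tariq is living and takes 1/10.
Samir predeceased; the 1/10 allotted to Samir's branch passes to Samir's issue by representation.
The 1/10 is divided into 4 equal shares of 1/40 among Karim, Dalia, Hamid, Rashida.
Karim is living and takes 1/40.
Dalia is living and takes 1/40.
Hamid is living and takes 1/40.
Rashida is living and takes 1/40.

Bashir 1/40; Dalia 1/40; Fahad 1/10; Ghada 1/40; Hamid 1/40; Hanan 1/40; Ibtisam 3/5; Jamal 1/40; Karim 1/40; Rashida 1/40; Tariq 1/10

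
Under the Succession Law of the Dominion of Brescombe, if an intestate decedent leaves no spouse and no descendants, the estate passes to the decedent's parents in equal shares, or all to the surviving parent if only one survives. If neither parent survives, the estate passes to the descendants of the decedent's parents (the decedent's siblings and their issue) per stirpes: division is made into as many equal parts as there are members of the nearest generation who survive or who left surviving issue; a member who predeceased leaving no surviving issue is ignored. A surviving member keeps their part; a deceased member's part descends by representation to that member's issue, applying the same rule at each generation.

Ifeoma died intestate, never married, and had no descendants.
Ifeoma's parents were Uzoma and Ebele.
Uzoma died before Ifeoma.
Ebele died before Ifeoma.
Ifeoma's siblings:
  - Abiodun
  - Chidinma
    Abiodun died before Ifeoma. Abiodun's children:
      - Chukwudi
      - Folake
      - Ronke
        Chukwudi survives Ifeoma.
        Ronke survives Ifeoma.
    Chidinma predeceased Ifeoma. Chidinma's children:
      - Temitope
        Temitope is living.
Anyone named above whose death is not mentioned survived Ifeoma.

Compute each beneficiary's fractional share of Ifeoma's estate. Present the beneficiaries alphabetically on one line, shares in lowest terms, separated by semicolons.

Chukwudi 1/6; Folake 1/6; Ronke 1/6; Temitope 1/2

Neither parent survives and there are no descendants, so the estate passes to Ifeoma's siblings and their issue per stirpes.
The estate is divided into 2 equal shares of 1/2 among Abiodun, Chidinma.
Abiodun predeceased; the 1/2 allotted to Abiodun's branch passes to Abiodun's issue by representation.
The 1/2 is divided into 3 equal shares of 1/6 among Chukwudi, Folake, Ronke.
Chukwudi is living and takes 1/6.
Folake is living and takes 1/6.
Ronke is living and takes 1/6.
Chidinma predeceased; the 1/2 allotted to Chidinma's branch passes to Chidinma's issue by representation.
Temitope is the sole taker at this level and receives the full 1/2.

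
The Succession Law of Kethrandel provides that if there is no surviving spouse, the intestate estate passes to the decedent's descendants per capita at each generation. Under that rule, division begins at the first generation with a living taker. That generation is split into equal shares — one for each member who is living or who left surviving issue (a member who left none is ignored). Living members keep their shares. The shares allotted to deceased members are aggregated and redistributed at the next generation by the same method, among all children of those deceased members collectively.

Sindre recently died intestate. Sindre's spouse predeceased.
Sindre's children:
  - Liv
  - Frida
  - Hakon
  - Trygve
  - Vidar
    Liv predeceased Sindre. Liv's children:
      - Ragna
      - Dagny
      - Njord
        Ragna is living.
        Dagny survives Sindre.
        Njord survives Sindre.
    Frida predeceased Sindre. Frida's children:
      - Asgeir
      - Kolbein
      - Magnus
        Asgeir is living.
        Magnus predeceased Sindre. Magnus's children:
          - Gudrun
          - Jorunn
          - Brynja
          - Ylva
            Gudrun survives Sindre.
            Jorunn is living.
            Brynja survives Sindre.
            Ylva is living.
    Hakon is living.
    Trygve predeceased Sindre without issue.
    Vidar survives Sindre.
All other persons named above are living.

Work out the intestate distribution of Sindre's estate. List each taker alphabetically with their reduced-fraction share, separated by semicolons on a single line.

Asgeir 1/12; Brynja 1/48; Dagny 1/12; Gudrun 1/48; Hakon 1/4; Jorunn 1/48; Kolbein 1/12; Njord 1/12; Ragna 1/12; Vidar 1/4; Ylva 1/48

There is no surviving spouse, so the entire estate passes to Sindre's descendants per capita at each generation.
At generation 1 (Liv, Frida, Hakon, Vidar) there are 4 shares of (1)/4 = 1/4 each.
Living: Hakon and Vidar — each takes 1/4.
Deceased: Liv and Frida. Their combined 1/2 is pooled and carried to generation 2.
At generation 2 (Ragna, Dagny, Njord, Asgeir, Kolbein, Magnus) there are 6 shares of (1/2)/6 = 1/12 each.
Living: Ragna, Dagny, Njord, Asgeir, and Kolbein — each takes 1/12.
Deceased: Magnus. That 1/12 share is carried to generation 3.
At generation 3 (Gudrun, Jorunn, Brynja, Ylva) there are 4 shares of (1/12)/4 = 1/48 each.
Living: Gudrun, Jorunn, Brynja, and Ylva — each takes 1/48.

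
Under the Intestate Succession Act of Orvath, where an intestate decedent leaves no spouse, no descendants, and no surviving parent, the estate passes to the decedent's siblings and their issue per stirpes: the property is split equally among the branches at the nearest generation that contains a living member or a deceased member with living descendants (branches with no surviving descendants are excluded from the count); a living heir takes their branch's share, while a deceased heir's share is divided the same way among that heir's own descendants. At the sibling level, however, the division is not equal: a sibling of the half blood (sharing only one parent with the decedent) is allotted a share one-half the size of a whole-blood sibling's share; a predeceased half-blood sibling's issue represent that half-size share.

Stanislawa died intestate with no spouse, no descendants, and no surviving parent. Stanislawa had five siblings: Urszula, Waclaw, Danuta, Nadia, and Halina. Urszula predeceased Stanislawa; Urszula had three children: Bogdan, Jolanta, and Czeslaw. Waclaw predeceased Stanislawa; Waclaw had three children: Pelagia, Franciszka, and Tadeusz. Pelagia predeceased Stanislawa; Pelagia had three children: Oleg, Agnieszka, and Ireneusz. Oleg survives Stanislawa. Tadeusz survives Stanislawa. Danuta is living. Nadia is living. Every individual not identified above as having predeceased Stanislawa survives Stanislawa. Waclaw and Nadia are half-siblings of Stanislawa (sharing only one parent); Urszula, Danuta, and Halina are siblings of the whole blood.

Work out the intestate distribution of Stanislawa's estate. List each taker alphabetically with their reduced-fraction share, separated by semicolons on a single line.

Agnieszka 1/72; Bogdan 1/12; Czeslaw 1/12; Danuta 1/4; Franciszka 1/24; Halina 1/4; Ireneusz 1/72; Jolanta 1/12; Nadia 1/8; Oleg 1/72; Tadeusz 1/24

No spouse, descendants, or parent survives, so the estate passes to Stanislawa's siblings per stirpes.
Half-blood siblings count for one-half the weight of whole-blood siblings at the initial division.
Dividing 1 in proportion to weights (total weight 4): Urszula (weight 1) → 1/4; Waclaw (weight 1/2) → 1/8; Danuta (weight 1) → 1/4; Nadia (weight 1/2) → 1/8; Halina (weight 1) → 1/4.
Urszula predeceased; the 1/4 allotted to Urszula's branch passes to Urszula's issue by representation.
The 1/4 is divided into 3 equal shares of 1/12 among Bogdan, Jolanta, Czeslaw.
Bogdan is living and takes 1/12.
Jolanta is living and takes 1/12.
Czeslaw is living and takes 1/12.
Waclaw predeceased; the 1/8 allotted to Waclaw's branch passes to Waclaw's issue by representation.
The 1/8 is divided into 3 equal shares of 1/24 among Pelagia, Franciszka, Tadeusz.
Pelagia predeceased; the 1/24 allotted to Pelagia's branch passes to Pelagia's issue by representation.
The 1/24 is divided into 3 equal shares of 1/72 among Oleg, Agnieszka, Ireneusz.
Oleg is living and takes 1/72.
Agnieszka is living and takes 1/72.
Ireneusz is living and takes 1/72.
Franciszka is living and takes 1/24.
Tadeusz is living and takes 1/24.
Danuta is living and takes 1/4.
Nadia is living and takes 1/8.
Halina is living and takes 1/4.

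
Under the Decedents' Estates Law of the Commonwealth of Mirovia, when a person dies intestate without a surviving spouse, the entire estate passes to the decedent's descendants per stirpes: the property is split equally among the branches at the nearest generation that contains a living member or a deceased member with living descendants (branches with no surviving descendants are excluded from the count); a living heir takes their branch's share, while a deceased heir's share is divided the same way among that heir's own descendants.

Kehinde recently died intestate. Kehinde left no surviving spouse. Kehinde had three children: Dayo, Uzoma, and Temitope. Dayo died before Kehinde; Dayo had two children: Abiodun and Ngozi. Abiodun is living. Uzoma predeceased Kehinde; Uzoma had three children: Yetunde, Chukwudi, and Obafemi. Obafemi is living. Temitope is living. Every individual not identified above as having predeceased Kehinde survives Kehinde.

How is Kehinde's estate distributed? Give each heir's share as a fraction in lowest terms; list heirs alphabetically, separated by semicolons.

Abiodun 1/6; Chukwudi 1/9; Ngozi 1/6; Obafemi 1/9; Temitope 1/3; Yetunde 1/9

There is no surviving spouse, so the entire estate passes to Kehinde's descendants per stirpes.
The estate is divided into 3 equal shares of 1/3 among Dayo, Uzoma, Temitope.
Dayo predeceased; the 1/3 allotted to Dayo's branch passes to Dayo's issue by representation.
The 1/3 is divided into 2 equal shares of 1/6 among Abiodun, Ngozi.
Abiodun is living and takes 1/6.
Ngozi is living and takes 1/6.
Uzoma predeceased; the 1/3 allotted to Uzoma's branch passes to Uzoma's issue by representation.
The 1/3 is divided into 3 equal shares of 1/9 among Yetunde, Chukwudi, Obafemi.
Yetunde is living and takes 1/9.
Chukwudi is living and takes 1/9.
Obafemi is living and takes 1/9.
Temitope is living and takes 1/3.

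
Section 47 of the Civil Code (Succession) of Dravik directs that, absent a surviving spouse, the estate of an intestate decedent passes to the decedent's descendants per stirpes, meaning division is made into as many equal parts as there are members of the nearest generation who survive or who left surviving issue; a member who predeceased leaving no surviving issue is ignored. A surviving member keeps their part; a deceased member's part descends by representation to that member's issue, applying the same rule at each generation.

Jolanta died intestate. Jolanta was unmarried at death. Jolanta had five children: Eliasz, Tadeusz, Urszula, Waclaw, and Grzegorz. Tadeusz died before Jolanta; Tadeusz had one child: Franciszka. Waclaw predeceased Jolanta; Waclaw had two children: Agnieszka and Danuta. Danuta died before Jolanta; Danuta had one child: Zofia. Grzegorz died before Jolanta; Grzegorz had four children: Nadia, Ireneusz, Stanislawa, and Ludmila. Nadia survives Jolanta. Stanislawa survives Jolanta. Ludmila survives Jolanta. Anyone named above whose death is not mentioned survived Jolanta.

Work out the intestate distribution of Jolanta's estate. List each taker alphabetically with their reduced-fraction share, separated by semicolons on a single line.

There is no surviving spouse, so the entire estate passes to Jolanta's descendants per stirpes.
The estate is divided into 5 equal shares of 1/5 among Eliasz, Tadeusz, Urszula, Waclaw, Grzegorz.
Eliasz is living and takes 1/5.
Tadeusz predeceased; the 1/5 allotted to Tadeusz's branch passes to Tadeusz's issue by representation.
Franciszka is the sole taker at this level and receives the full 1/5.
Urszula is living and takes 1/5.
Waclaw predeceased; the 1/5 allotted to Waclaw's branch passes to Waclaw's issue by representation.
The 1/5 is divided into 2 equal shares of 1/10 among Agnieszka, Danuta.
Agnieszka is living and takes 1/10.
Danuta predeceased; the 1/10 allotted to Danuta's branch passes to Danuta's issue by representation.
Zofia is the sole taker at this level and receives the full 1/10.
Grzegorz predeceased; the 1/5 allotted to Grzegorz's branch passes to Grzegorz's issue by representation.
The 1/5 is divided into 4 equal shares of 1/20 among Nadia, Ireneusz, Stanislawa, Ludmila.
Nadia is living and takes 1/20.
Ireneusz is living and takes 1/20.
Stanislawa is living and takes 1/20.
Ludmila is living and takes 1/20.

Agnieszka 1/10; Eliasz 1/5; Franciszka 1/5; Ireneusz 1/20; Ludmila 1/20; Nadia 1/20; Stanislawa 1/20; Urszula 1/5; Zofia 1/10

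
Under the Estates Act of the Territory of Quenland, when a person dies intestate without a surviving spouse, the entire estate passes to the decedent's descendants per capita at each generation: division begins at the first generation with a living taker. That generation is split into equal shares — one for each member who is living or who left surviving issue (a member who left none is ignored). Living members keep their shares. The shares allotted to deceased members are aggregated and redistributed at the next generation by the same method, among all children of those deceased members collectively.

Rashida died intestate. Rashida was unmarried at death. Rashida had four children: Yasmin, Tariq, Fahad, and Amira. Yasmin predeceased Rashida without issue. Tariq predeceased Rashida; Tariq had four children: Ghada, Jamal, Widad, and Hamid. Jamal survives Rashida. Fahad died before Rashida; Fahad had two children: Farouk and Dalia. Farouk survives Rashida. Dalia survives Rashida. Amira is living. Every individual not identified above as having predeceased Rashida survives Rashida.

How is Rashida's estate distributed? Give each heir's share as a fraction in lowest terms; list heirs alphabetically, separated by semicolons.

There is no surviving spouse, so the entire estate passes to Rashida's descendants per capita at each generation.
At generation 1 (Tariq, Fahad, Amira) there are 3 shares of (1)/3 = 1/3 each.
Living: Amira — each takes 1/3.
Deceased: Tariq and Fahad. Their combined 2/3 is pooled and carried to generation 2.
At generation 2 (Ghada, Jamal, Widad, Hamid, Farouk, Dalia) there are 6 shares of (2/3)/6 = 1/9 each.
Living: Ghada, Jamal, Widad, Hamid, Farouk, and Dalia — each takes 1/9.

Amira 1/3; Dalia 1/9; Farouk 1/9; Ghada 1/9; Hamid 1/9; Jamal 1/9; Widad 1/9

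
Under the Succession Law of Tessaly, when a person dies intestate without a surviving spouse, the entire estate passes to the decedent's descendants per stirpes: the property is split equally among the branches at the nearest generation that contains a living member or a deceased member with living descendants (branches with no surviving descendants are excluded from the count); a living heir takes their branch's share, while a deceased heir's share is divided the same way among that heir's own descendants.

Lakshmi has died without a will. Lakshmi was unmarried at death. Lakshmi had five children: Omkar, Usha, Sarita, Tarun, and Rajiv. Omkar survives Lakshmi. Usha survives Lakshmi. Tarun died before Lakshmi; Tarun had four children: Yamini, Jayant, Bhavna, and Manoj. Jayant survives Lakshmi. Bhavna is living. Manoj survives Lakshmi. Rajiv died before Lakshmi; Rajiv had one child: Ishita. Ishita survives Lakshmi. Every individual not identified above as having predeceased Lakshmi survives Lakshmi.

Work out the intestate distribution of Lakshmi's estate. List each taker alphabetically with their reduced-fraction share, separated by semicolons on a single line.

Bhavna 1/20; Ishita 1/5; Jayant 1/20; Manoj 1/20; Omkar 1/5; Sarita 1/5; Usha 1/5; Yamini 1/20

There is no surviving spouse, so the entire estate passes to Lakshmi's descendants per stirpes.
The estate is divided into 5 equal shares of 1/5 among Omkar, Usha, Sarita, Tarun, Rajiv.
Omkar is living and takes 1/5.
Usha is living and takes 1/5.
Sarita is living and takes 1/5.
Tarun predeceased; the 1/5 allotted to Tarun's branch passes to Tarun's issue by representation.
The 1/5 is divided into 4 equal shares of 1/20 among Yamini, Jayant, Bhavna, Manoj.
Yamini is living and takes 1/20.
Jayant is living and takes 1/20.
Bhavna is living and takes 1/20.
Manoj is living and takes 1/20.
Rajiv predeceased; the 1/5 allotted to Rajiv's branch passes to Rajiv's issue by representation.
Ishita is the sole taker at this level and receives the full 1/5.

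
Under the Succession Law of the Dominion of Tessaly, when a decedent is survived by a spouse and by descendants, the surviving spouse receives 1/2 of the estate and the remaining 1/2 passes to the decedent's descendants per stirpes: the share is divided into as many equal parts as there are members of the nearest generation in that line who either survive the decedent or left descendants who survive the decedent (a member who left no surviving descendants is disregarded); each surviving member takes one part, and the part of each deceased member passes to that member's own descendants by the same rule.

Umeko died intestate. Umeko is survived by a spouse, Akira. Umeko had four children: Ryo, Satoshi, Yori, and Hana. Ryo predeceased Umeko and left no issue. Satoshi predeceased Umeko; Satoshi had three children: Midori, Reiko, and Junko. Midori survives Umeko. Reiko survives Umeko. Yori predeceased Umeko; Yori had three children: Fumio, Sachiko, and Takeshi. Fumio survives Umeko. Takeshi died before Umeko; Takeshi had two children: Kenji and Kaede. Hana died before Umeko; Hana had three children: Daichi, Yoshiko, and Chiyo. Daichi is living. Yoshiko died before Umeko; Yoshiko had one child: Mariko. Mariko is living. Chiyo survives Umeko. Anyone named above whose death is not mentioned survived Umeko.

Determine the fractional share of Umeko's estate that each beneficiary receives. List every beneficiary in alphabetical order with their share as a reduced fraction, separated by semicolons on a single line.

Akira 1/2; Chiyo 1/18; Daichi 1/18; Fumio 1/18; Junko 1/18; Kaede 1/36; Kenji 1/36; Mariko 1/18; Midori 1/18; Reiko 1/18; Sachiko 1/18

Akira, as surviving spouse, takes 1/2.
The remaining 1/2 passes to Umeko's descendants per stirpes.
Ryo left no surviving issue, so that branch lapses and is disregarded.
The 1/2 is divided into 3 equal shares of 1/6 among Satoshi, Yori, Hana.
Satoshi predeceased; the 1/6 allotted to Satoshi's branch passes to Satoshi's issue by representation.
The 1/6 is divided into 3 equal shares of 1/18 among Midori, Reiko, Junko.
Midori is living and takes 1/18.
Reiko is living and takes 1/18.
Junko is living and takes 1/18.
Yori predeceased; the 1/6 allotted to Yori's branch passes to Yori's issue by representation.
The 1/6 is divided into 3 equal shares of 1/18 among Fumio, Sachiko, Takeshi.
Fumio is living and takes 1/18.
Sachiko is living and takes 1/18.
Takeshi predeceased; the 1/18 allotted to Takeshi's branch passes to Takeshi's issue by representation.
The 1/18 is divided into 2 equal shares of 1/36 among Kenji, Kaede.
Kenji is living and takes 1/36.
Kaede is living and takes 1/36.
Hana predeceased; the 1/6 allotted to Hana's branch passes to Hana's issue by representation.
The 1/6 is divided into 3 equal shares of 1/18 among Daichi, Yoshiko, Chiyo.
Daichi is living and takes 1/18.
Yoshiko predeceased; the 1/18 allotted to Yoshiko's branch passes to Yoshiko's issue by representation.
Mariko is the sole taker at this level and receives the full 1/18.
Chiyo is living and takes 1/18.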